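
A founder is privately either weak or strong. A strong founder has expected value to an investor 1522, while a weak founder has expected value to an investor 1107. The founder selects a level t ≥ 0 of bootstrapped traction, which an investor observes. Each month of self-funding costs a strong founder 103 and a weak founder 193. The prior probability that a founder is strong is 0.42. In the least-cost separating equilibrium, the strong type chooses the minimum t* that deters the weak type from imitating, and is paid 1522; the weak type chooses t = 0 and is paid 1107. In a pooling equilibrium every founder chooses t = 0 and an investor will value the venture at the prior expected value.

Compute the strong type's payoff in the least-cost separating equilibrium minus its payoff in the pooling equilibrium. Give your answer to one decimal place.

Least-cost separating signal: t* solves 1107 = 1522 − 193·t*, so t* = (1522 − 1107)/193 ≈ 2.1503.
Strong type's separating payoff: 1522 − 103 × t* = 1522 − 103 × (1522 − 1107)/193 = 1522 − 42745/193 ≈ 1300.523.
Pooling payoff: 0.42 × 1522 + 0.58 × 1107 = 1281.3.
Difference: 1300.523 − 1281.3 = 19.223, i.e. 19.2 to one decimal place.
The strong type prefers to separate.

19.2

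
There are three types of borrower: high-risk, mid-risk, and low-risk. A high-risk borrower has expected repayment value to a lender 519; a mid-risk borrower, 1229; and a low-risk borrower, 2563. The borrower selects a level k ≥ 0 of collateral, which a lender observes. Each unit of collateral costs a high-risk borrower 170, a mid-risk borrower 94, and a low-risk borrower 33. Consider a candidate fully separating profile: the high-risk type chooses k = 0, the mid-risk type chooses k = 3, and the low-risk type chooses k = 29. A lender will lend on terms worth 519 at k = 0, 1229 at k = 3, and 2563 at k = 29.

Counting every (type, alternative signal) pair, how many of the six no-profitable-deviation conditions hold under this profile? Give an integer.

Low-risk (own payoff 2563 − 33×29 = 1606): to k=0 gives 519 → no gain ✓; to k=3 gives 1229 − 33×3 = 1130 → no gain ✓.
High-risk (own payoff 519): to k=3 gives 1229 − 170×3 = 719 → profitable ✗; to k=29 gives 2563 − 170×29 = -2367 → no gain ✓.
Mid-risk (own payoff 1229 − 94×3 = 947): to k=0 gives 519 → no gain ✓; to k=29 gives 2563 − 94×29 = -163 → no gain ✓.
5 of the 6 constraints hold; not an equilibrium.

5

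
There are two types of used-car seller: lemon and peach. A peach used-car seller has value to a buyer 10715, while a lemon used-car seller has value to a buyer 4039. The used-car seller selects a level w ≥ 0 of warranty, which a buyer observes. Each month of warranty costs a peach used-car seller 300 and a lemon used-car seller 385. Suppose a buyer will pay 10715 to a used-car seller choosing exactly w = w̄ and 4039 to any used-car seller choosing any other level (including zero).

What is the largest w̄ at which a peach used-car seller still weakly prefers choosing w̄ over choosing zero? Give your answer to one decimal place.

22.3

Choosing w̄ yields the peach type 10715 − 300·w̄; choosing zero yields 4039.
The peach type is indifferent at 10715 − 300·w̄ = 4039, i.e. w̄ = (10715 − 4039) / 300 ≈ 22.3.
For any w̄ above 22.3 the peach type would rather pool at zero, so separation collapses.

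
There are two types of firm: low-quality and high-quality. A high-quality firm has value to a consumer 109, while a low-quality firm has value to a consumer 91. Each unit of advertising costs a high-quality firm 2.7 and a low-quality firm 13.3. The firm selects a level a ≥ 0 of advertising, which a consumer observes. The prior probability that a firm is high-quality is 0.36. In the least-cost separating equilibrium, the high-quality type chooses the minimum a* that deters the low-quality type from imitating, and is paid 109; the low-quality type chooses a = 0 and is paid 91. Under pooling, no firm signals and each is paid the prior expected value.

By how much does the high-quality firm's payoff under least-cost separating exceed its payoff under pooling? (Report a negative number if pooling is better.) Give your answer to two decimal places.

Least-cost separating signal: a* solves 91 = 109 − 13.3·a*, so a* = (109 − 91)/13.3 ≈ 1.3534.
High-quality type's separating payoff: 109 − 2.7 × a* = 109 − 2.7 × (109 − 91)/13.3 = 109 − 48.6/13.3 ≈ 105.3459.
Pooling payoff: 0.36 × 109 + 0.64 × 91 = 97.48.
Difference: 105.3459 − 97.48 = 7.8659, i.e. 7.87 to two decimal places.
The high-quality type prefers to separate.

7.87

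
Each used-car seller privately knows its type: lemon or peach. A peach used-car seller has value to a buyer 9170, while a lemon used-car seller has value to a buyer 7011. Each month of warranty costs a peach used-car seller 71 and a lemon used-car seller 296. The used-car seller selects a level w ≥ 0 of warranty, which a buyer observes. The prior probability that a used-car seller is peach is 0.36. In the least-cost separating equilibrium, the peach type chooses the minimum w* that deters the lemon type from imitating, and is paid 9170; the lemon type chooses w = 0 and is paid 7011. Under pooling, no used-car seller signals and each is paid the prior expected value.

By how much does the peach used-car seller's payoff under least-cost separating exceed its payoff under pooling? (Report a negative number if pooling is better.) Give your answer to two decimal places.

863.89

Least-cost separating signal: w* solves 7011 = 9170 − 296·w*, so w* = (9170 − 7011)/296 ≈ 7.2939.
Peach type's separating payoff: 9170 − 71 × w* = 9170 − 71 × (9170 − 7011)/296 = 9170 − 153289/296 ≈ 8652.1318.
Pooling payoff: 0.36 × 9170 + 0.64 × 7011 = 7788.24.
Difference: 8652.1318 − 7788.24 = 863.8918, i.e. 863.89 to two decimal places.
The peach type prefers to separate.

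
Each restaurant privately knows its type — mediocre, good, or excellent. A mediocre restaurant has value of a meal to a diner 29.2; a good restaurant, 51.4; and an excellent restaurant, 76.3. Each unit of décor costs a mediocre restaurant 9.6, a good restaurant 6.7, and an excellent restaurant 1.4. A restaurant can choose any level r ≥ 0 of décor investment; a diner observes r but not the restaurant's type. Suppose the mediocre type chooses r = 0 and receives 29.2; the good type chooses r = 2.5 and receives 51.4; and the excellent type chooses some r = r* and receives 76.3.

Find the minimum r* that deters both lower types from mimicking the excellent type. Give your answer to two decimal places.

6.22

Good type (on-path payoff 51.4 − 6.7×2.5 = 34.65) won't mimic when 34.65 ≥ 76.3 − 6.7·r*, i.e. r* ≥ 6.22.
Mediocre type (on-path payoff 29.2) won't mimic when 29.2 ≥ 76.3 − 9.6·r*, i.e. r* ≥ 4.91.
Both must hold, so r* = max(4.91, 6.22) = 6.22. The good type's constraint binds.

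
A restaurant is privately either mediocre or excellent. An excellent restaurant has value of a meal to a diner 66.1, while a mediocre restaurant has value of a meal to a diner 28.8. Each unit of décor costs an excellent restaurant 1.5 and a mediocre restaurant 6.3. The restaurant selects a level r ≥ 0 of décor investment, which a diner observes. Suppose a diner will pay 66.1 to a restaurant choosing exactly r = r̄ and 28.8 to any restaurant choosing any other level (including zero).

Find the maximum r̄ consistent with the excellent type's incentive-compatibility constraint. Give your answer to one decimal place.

24.9

Choosing r̄ yields the excellent type 66.1 − 1.5·r̄; choosing zero yields 28.8.
The excellent type is indifferent at 66.1 − 1.5·r̄ = 28.8, i.e. r̄ = (66.1 − 28.8) / 1.5 ≈ 24.9.
For any r̄ above 24.9 the excellent type would rather pool at zero, so separation collapses.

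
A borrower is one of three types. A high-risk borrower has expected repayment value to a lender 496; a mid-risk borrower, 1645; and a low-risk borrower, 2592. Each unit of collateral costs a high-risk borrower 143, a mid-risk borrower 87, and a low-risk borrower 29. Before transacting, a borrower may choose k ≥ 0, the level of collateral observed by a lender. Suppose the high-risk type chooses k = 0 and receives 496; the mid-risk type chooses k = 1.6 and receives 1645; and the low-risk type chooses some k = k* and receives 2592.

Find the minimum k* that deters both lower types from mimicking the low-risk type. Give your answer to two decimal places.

14.66

Mid-risk type (on-path payoff 1645 − 87×1.6 = 1505.8) won't mimic when 1505.8 ≥ 2592 − 87·k*, i.e. k* ≥ 12.49.
High-risk type (on-path payoff 496) won't mimic when 496 ≥ 2592 − 143·k*, i.e. k* ≥ 14.66.
Both must hold, so k* = max(14.66, 12.49) = 14.66. The high-risk type's constraint binds.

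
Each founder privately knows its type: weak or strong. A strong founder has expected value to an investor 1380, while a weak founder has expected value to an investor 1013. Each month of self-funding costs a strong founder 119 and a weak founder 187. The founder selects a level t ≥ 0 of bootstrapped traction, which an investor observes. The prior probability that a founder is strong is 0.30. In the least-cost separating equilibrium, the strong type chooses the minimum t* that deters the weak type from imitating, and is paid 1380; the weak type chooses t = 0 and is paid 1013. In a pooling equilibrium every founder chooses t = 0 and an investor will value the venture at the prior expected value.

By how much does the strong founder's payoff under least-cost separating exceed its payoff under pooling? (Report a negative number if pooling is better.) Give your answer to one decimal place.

Least-cost separating signal: t* solves 1013 = 1380 − 187·t*, so t* = (1380 − 1013)/187 ≈ 1.9626.
Strong type's separating payoff: 1380 − 119 × t* = 1380 − 119 × (1380 − 1013)/187 = 1380 − 43673/187 ≈ 1146.455.
Pooling payoff: 0.30 × 1380 + 0.70 × 1013 = 1123.1.
Difference: 1146.455 − 1123.1 = 23.355, i.e. 23.4 to one decimal place.
The strong type prefers to separate.

23.4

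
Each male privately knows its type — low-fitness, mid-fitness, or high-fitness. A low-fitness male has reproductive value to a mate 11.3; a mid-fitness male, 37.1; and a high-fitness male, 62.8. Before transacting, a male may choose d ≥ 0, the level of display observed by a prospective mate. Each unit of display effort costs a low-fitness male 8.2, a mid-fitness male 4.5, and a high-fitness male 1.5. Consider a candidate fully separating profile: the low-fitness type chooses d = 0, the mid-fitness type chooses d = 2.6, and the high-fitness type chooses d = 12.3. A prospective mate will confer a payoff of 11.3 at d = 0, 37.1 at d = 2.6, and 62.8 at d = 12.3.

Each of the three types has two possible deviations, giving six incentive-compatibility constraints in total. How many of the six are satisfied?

High-fitness (own payoff 62.8 − 1.5×12.3 = 44.35): to d=0 gives 11.3 → no gain ✓; to d=2.6 gives 37.1 − 1.5×2.6 = 33.2 → no gain ✓.
Mid-fitness (own payoff 37.1 − 4.5×2.6 = 25.4): to d=0 gives 11.3 → no gain ✓; to d=12.3 gives 62.8 − 4.5×12.3 = 7.45 → no gain ✓.
Low-fitness (own payoff 11.3): to d=2.6 gives 37.1 − 8.2×2.6 = 15.78 → profitable ✗; to d=12.3 gives 62.8 − 8.2×12.3 = -38.06 → no gain ✓.
5 of the 6 constraints hold; not an equilibrium.

5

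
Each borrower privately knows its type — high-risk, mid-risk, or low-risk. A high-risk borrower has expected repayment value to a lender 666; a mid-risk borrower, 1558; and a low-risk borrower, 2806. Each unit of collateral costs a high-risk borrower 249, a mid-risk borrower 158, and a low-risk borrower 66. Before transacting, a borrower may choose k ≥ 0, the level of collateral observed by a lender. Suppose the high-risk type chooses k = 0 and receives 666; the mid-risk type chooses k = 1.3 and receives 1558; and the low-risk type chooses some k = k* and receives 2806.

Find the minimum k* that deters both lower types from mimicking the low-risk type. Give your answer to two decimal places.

9.20

High-risk type (on-path payoff 666) won't mimic when 666 ≥ 2806 − 249·k*, i.e. k* ≥ 8.59.
Mid-risk type (on-path payoff 1558 − 158×1.3 = 1352.6) won't mimic when 1352.6 ≥ 2806 − 158·k*, i.e. k* ≥ 9.20.
Both must hold, so k* = max(8.59, 9.20) = 9.20. The mid-risk type's constraint binds.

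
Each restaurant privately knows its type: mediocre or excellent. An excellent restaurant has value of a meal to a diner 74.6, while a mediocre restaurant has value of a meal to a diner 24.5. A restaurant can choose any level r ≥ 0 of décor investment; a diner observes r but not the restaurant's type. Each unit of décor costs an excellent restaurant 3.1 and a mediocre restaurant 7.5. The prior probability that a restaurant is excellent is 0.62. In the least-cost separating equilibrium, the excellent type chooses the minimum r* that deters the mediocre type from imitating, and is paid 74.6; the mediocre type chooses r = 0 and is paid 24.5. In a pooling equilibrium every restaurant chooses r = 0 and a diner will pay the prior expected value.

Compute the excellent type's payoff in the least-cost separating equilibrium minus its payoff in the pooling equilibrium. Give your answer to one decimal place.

Least-cost separating signal: r* solves 24.5 = 74.6 − 7.5·r*, so r* = (74.6 − 24.5)/7.5 = 6.68.
Excellent type's separating payoff: 74.6 − 3.1 × r* = 74.6 − 3.1 × (74.6 − 24.5)/7.5 = 74.6 − 155.31/7.5 = 53.892.
Pooling payoff: 0.62 × 74.6 + 0.38 × 24.5 = 55.562.
Difference: 53.892 − 55.562 = -1.67, i.e. -1.7 to one decimal place.
The excellent type would prefer the pooling outcome.

-1.7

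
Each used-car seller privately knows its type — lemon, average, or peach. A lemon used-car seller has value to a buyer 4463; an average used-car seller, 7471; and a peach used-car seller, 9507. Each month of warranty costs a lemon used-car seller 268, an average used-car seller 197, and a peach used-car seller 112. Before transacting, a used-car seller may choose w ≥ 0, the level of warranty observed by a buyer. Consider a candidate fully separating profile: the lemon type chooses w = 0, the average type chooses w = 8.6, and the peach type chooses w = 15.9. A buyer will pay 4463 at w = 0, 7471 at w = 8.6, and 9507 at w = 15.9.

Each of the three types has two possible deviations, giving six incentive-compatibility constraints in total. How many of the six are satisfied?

Lemon (own payoff 4463): to w=8.6 gives 7471 − 268×8.6 = 5166.2 → profitable ✗; to w=15.9 gives 9507 − 268×15.9 = 5245.8 → profitable ✗.
Peach (own payoff 9507 − 112×15.9 = 7726.2): to w=0 gives 4463 → no gain ✓; to w=8.6 gives 7471 − 112×8.6 = 6507.8 → no gain ✓.
Average (own payoff 7471 − 197×8.6 = 5776.8): to w=0 gives 4463 → no gain ✓; to w=15.9 gives 9507 − 197×15.9 = 6374.7 → profitable ✗.
3 of the 6 constraints hold; not an equilibrium.

3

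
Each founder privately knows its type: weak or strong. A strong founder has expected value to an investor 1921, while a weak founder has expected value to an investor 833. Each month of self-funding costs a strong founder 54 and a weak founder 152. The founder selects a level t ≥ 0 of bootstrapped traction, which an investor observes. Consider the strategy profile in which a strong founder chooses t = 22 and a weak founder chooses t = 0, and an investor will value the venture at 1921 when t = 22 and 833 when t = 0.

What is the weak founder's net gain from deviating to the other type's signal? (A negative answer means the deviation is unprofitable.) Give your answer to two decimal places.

-2256.00

Playing t = 0 the weak founder receives 833.
Deviating to t = 22 brings payment 1921 at cost 152 × 22 = 3344, netting -1423.
Gain from deviating: -1423 − 833 = -2256.00.
The gain is negative, so the weak type's incentive-compatibility constraint is satisfied.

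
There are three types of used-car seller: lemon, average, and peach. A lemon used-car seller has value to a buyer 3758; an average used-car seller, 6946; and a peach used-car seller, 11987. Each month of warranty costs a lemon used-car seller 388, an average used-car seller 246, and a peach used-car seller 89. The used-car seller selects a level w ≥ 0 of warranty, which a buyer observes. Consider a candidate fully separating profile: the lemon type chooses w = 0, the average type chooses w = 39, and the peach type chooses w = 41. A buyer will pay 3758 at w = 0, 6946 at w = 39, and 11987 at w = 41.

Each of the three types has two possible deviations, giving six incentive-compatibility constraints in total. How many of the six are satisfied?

4

Peach (own payoff 11987 − 89×41 = 8338): to w=0 gives 3758 → no gain ✓; to w=39 gives 6946 − 89×39 = 3475 → no gain ✓.
Average (own payoff 6946 − 246×39 = -2648): to w=0 gives 3758 → profitable ✗; to w=41 gives 11987 − 246×41 = 1901 → profitable ✗.
Lemon (own payoff 3758): to w=39 gives 6946 − 388×39 = -8186 → no gain ✓; to w=41 gives 11987 − 388×41 = -3921 → no gain ✓.
4 of the 6 constraints hold; not an equilibrium.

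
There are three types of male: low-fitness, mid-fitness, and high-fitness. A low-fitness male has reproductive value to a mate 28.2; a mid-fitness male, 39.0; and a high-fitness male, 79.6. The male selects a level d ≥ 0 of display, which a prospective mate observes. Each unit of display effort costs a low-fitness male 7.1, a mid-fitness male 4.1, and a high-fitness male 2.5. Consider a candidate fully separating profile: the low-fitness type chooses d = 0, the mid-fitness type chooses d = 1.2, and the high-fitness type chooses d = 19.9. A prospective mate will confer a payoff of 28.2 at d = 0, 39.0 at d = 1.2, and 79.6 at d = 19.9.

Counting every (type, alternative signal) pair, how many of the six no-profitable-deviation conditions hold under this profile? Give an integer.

Mid-fitness (own payoff 39.0 − 4.1×1.2 = 34.08): to d=0 gives 28.2 → no gain ✓; to d=19.9 gives 79.6 − 4.1×19.9 = -1.99 → no gain ✓.
High-fitness (own payoff 79.6 − 2.5×19.9 = 29.85): to d=0 gives 28.2 → no gain ✓; to d=1.2 gives 39.0 − 2.5×1.2 = 36 → profitable ✗.
Low-fitness (own payoff 28.2): to d=1.2 gives 39.0 − 7.1×1.2 = 30.48 → profitable ✗; to d=19.9 gives 79.6 − 7.1×19.9 = -61.69 → no gain ✓.
4 of the 6 constraints hold; not an equilibrium.

4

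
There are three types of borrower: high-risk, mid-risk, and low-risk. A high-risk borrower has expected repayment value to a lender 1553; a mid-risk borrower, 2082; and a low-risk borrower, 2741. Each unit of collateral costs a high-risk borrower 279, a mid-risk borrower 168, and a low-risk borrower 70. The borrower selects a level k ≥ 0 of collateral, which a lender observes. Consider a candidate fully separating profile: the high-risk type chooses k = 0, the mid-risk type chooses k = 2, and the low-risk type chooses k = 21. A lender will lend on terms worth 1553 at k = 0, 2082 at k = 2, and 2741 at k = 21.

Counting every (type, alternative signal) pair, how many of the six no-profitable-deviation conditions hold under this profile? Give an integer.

High-risk (own payoff 1553): to k=2 gives 2082 − 279×2 = 1524 → no gain ✓; to k=21 gives 2741 − 279×21 = -3118 → no gain ✓.
Mid-risk (own payoff 2082 − 168×2 = 1746): to k=0 gives 1553 → no gain ✓; to k=21 gives 2741 − 168×21 = -787 → no gain ✓.
Low-risk (own payoff 2741 − 70×21 = 1271): to k=0 gives 1553 → profitable ✗; to k=2 gives 2082 − 70×2 = 1942 → profitable ✗.
4 of the 6 constraints hold; not an equilibrium.

4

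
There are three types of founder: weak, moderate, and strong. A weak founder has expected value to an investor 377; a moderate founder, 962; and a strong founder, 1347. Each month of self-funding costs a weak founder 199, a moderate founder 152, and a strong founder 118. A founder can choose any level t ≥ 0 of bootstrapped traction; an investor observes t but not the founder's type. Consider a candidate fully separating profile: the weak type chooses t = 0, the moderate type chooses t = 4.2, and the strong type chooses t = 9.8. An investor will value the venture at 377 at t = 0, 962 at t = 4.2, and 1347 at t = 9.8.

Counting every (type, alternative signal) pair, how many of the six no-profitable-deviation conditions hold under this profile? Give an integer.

3

Weak (own payoff 377): to t=4.2 gives 962 − 199×4.2 = 126.2 → no gain ✓; to t=9.8 gives 1347 − 199×9.8 = -603.2 → no gain ✓.
Strong (own payoff 1347 − 118×9.8 = 190.6): to t=0 gives 377 → profitable ✗; to t=4.2 gives 962 − 118×4.2 = 466.4 → profitable ✗.
Moderate (own payoff 962 − 152×4.2 = 323.6): to t=0 gives 377 → profitable ✗; to t=9.8 gives 1347 − 152×9.8 = -142.6 → no gain ✓.
3 of the 6 constraints hold; not an equilibrium.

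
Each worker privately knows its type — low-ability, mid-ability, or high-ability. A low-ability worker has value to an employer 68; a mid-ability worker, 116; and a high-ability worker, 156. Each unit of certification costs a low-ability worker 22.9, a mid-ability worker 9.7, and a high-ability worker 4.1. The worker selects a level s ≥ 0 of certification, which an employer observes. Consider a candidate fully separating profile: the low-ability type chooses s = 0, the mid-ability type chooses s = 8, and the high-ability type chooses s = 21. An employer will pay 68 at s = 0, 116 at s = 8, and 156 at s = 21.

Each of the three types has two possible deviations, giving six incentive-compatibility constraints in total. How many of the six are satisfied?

High-ability (own payoff 156 − 4.1×21 = 69.9): to s=0 gives 68 → no gain ✓; to s=8 gives 116 − 4.1×8 = 83.2 → profitable ✗.
Low-ability (own payoff 68): to s=8 gives 116 − 22.9×8 = -67.2 → no gain ✓; to s=21 gives 156 − 22.9×21 = -324.9 → no gain ✓.
Mid-ability (own payoff 116 − 9.7×8 = 38.4): to s=0 gives 68 → profitable ✗; to s=21 gives 156 − 9.7×21 = -47.7 → no gain ✓.
4 of the 6 constraints hold; not an equilibrium.

4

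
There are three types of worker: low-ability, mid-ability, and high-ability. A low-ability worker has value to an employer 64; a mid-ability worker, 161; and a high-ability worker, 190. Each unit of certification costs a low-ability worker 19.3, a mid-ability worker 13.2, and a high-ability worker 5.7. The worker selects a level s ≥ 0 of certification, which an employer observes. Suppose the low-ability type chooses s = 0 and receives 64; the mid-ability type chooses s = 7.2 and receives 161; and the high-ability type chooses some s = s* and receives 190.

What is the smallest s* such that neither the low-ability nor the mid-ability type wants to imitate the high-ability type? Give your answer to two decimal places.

Low-ability type (on-path payoff 64) won't mimic when 64 ≥ 190 − 19.3·s*, i.e. s* ≥ 6.53.
Mid-ability type (on-path payoff 161 − 13.2×7.2 = 65.96) won't mimic when 65.96 ≥ 190 − 13.2·s*, i.e. s* ≥ 9.40.
Both must hold, so s* = max(6.53, 9.40) = 9.40. The mid-ability type's constraint binds.

9.40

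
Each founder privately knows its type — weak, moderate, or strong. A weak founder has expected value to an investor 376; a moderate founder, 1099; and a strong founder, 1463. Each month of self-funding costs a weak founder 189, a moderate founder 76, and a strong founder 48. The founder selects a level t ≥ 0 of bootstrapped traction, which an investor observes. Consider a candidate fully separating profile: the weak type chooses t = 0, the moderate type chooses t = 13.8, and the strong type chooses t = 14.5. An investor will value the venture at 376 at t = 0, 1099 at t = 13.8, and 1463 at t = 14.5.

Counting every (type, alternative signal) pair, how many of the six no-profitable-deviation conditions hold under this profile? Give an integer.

4

Moderate (own payoff 1099 − 76×13.8 = 50.2): to t=0 gives 376 → profitable ✗; to t=14.5 gives 1463 − 76×14.5 = 361 → profitable ✗.
Strong (own payoff 1463 − 48×14.5 = 767): to t=0 gives 376 → no gain ✓; to t=13.8 gives 1099 − 48×13.8 = 436.6 → no gain ✓.
Weak (own payoff 376): to t=13.8 gives 1099 − 189×13.8 = -1509.2 → no gain ✓; to t=14.5 gives 1463 − 189×14.5 = -1277.5 → no gain ✓.
4 of the 6 constraints hold; not an equilibrium.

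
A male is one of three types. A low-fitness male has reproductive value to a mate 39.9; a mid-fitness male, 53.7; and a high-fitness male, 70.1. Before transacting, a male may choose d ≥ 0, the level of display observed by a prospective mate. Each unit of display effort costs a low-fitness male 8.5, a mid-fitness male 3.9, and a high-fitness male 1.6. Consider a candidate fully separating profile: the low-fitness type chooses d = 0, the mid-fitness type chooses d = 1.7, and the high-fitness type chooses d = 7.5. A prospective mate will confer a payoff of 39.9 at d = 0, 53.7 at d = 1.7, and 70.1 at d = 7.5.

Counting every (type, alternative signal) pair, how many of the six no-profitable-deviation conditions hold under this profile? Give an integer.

High-fitness (own payoff 70.1 − 1.6×7.5 = 58.1): to d=0 gives 39.9 → no gain ✓; to d=1.7 gives 53.7 − 1.6×1.7 = 50.98 → no gain ✓.
Mid-fitness (own payoff 53.7 − 3.9×1.7 = 47.07): to d=0 gives 39.9 → no gain ✓; to d=7.5 gives 70.1 − 3.9×7.5 = 40.85 → no gain ✓.
Low-fitness (own payoff 39.9): to d=1.7 gives 53.7 − 8.5×1.7 = 39.25 → no gain ✓; to d=7.5 gives 70.1 − 8.5×7.5 = 6.35 → no gain ✓.
6 of the 6 constraints hold; this profile is a separating equilibrium.

6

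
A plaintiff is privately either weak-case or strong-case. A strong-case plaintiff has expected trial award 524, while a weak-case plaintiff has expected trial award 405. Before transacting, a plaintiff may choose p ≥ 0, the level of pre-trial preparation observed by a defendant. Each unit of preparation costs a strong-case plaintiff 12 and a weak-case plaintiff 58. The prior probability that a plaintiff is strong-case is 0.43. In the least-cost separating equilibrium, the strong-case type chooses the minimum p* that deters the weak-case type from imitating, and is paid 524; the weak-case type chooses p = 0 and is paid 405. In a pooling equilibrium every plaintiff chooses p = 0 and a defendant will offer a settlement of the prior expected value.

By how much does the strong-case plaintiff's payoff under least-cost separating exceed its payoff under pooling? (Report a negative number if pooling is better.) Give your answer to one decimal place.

43.2

Least-cost separating signal: p* solves 405 = 524 − 58·p*, so p* = (524 − 405)/58 ≈ 2.0517.
Strong-case type's separating payoff: 524 − 12 × p* = 524 − 12 × (524 − 405)/58 = 524 − 1428/58 ≈ 499.379.
Pooling payoff: 0.43 × 524 + 0.57 × 405 = 456.17.
Difference: 499.379 − 456.17 = 43.209, i.e. 43.2 to one decimal place.
The strong-case type prefers to separate.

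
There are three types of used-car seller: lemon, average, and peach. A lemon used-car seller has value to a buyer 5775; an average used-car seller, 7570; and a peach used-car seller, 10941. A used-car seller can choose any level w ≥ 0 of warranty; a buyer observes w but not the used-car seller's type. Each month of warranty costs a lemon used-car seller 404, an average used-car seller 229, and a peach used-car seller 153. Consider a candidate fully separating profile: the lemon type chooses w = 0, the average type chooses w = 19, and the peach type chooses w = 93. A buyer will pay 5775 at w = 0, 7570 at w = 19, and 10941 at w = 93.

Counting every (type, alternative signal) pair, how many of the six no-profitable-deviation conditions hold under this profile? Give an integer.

Peach (own payoff 10941 − 153×93 = -3288): to w=0 gives 5775 → profitable ✗; to w=19 gives 7570 − 153×19 = 4663 → profitable ✗.
Average (own payoff 7570 − 229×19 = 3219): to w=0 gives 5775 → profitable ✗; to w=93 gives 10941 − 229×93 = -10356 → no gain ✓.
Lemon (own payoff 5775): to w=19 gives 7570 − 404×19 = -106 → no gain ✓; to w=93 gives 10941 − 404×93 = -26631 → no gain ✓.
3 of the 6 constraints hold; not an equilibrium.

3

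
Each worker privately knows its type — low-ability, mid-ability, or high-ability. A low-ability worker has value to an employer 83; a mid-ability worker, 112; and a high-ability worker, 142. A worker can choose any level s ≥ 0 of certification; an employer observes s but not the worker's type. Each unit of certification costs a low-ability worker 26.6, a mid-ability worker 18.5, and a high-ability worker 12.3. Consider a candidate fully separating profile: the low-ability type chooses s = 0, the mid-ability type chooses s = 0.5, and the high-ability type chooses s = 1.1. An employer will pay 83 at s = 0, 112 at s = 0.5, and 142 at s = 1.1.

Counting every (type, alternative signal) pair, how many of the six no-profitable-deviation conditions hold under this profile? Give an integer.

Low-ability (own payoff 83): to s=0.5 gives 112 − 26.6×0.5 = 98.7 → profitable ✗; to s=1.1 gives 142 − 26.6×1.1 = 112.74 → profitable ✗.
Mid-ability (own payoff 112 − 18.5×0.5 = 102.75): to s=0 gives 83 → no gain ✓; to s=1.1 gives 142 − 18.5×1.1 = 121.65 → profitable ✗.
High-ability (own payoff 142 − 12.3×1.1 = 128.47): to s=0 gives 83 → no gain ✓; to s=0.5 gives 112 − 12.3×0.5 = 105.85 → no gain ✓.
3 of the 6 constraints hold; not an equilibrium.

3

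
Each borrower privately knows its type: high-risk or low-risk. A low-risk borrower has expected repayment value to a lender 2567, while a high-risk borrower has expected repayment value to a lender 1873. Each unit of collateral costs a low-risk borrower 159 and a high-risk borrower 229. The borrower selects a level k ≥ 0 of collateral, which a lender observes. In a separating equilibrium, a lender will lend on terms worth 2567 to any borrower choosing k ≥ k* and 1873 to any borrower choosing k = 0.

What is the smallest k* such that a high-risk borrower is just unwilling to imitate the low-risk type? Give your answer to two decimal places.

3.03

A high-risk borrower choosing k = 0 receives 1873.
Imitating at k* instead would pay 2567 at cost 229·k*, netting 2567 − 229·k*.
Indifference: 1873 = 2567 − 229·k*, so k* = (2567 − 1873) / 229 ≈ 3.03.
At k* the high-risk type's incentive constraint just binds; the low-risk type strictly prefers k* since its per-unit cost is lower.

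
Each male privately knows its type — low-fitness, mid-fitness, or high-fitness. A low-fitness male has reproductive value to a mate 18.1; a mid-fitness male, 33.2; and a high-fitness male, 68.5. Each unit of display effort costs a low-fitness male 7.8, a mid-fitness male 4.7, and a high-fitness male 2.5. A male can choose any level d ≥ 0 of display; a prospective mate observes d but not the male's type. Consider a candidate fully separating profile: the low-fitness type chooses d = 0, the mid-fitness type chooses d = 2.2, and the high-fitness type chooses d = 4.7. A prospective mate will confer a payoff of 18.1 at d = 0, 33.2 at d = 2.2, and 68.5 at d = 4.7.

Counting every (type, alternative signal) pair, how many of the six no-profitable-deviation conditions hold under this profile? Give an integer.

4

Mid-fitness (own payoff 33.2 − 4.7×2.2 = 22.86): to d=0 gives 18.1 → no gain ✓; to d=4.7 gives 68.5 − 4.7×4.7 = 46.41 → profitable ✗.
Low-fitness (own payoff 18.1): to d=2.2 gives 33.2 − 7.8×2.2 = 16.04 → no gain ✓; to d=4.7 gives 68.5 − 7.8×4.7 = 31.84 → profitable ✗.
High-fitness (own payoff 68.5 − 2.5×4.7 = 56.75): to d=0 gives 18.1 → no gain ✓; to d=2.2 gives 33.2 − 2.5×2.2 = 27.7 → no gain ✓.
4 of the 6 constraints hold; not an equilibrium.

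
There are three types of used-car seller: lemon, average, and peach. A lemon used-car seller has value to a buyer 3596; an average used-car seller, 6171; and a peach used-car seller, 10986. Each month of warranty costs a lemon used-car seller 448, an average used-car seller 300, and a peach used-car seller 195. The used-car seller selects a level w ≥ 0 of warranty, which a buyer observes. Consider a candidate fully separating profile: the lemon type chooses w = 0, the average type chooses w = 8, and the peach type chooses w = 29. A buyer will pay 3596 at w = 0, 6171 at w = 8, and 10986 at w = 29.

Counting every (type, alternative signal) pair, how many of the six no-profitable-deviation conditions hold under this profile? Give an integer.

Peach (own payoff 10986 − 195×29 = 5331): to w=0 gives 3596 → no gain ✓; to w=8 gives 6171 − 195×8 = 4611 → no gain ✓.
Lemon (own payoff 3596): to w=8 gives 6171 − 448×8 = 2587 → no gain ✓; to w=29 gives 10986 − 448×29 = -2006 → no gain ✓.
Average (own payoff 6171 − 300×8 = 3771): to w=0 gives 3596 → no gain ✓; to w=29 gives 10986 − 300×29 = 2286 → no gain ✓.
6 of the 6 constraints hold; this profile is a separating equilibrium.

6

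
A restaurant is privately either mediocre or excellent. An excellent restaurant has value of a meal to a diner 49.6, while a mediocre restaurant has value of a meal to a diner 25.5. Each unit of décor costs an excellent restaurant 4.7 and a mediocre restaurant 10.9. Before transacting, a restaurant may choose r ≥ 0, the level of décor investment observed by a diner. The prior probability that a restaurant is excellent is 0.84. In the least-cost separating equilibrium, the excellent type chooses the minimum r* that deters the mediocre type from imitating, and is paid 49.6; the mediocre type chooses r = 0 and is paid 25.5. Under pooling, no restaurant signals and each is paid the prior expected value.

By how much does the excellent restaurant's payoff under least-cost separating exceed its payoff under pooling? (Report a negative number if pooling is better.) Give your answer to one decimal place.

Least-cost separating signal: r* solves 25.5 = 49.6 − 10.9·r*, so r* = (49.6 − 25.5)/10.9 ≈ 2.2110.
Excellent type's separating payoff: 49.6 − 4.7 × r* = 49.6 − 4.7 × (49.6 − 25.5)/10.9 = 49.6 − 113.27/10.9 ≈ 39.208.
Pooling payoff: 0.84 × 49.6 + 0.16 × 25.5 = 45.744.
Difference: 39.208 − 45.744 = -6.536, i.e. -6.5 to one decimal place.
The excellent type would prefer the pooling outcome.

-6.5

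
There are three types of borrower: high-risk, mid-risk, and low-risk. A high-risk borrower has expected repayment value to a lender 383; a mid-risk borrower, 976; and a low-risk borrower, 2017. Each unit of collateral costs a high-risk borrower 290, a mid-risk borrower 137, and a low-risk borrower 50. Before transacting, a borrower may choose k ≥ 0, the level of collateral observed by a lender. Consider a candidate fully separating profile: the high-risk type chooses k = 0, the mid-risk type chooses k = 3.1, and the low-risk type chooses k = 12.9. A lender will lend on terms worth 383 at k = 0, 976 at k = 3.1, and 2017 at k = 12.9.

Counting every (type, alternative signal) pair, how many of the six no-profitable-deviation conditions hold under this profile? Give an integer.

High-risk (own payoff 383): to k=3.1 gives 976 − 290×3.1 = 77 → no gain ✓; to k=12.9 gives 2017 − 290×12.9 = -1724 → no gain ✓.
Mid-risk (own payoff 976 − 137×3.1 = 551.3): to k=0 gives 383 → no gain ✓; to k=12.9 gives 2017 − 137×12.9 = 249.7 → no gain ✓.
Low-risk (own payoff 2017 − 50×12.9 = 1372): to k=0 gives 383 → no gain ✓; to k=3.1 gives 976 − 50×3.1 = 821 → no gain ✓.
6 of the 6 constraints hold; this profile is a separating equilibrium.

6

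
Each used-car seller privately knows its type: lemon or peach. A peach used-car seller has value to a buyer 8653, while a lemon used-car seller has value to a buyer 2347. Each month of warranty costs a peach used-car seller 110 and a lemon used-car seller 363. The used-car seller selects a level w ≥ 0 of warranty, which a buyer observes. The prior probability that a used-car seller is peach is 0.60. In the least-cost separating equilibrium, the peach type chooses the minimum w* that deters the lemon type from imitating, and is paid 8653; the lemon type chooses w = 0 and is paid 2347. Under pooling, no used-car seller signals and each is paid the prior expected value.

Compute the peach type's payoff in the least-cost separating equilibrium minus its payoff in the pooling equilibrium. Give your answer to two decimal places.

Least-cost separating signal: w* solves 2347 = 8653 − 363·w*, so w* = (8653 − 2347)/363 ≈ 17.3719.
Peach type's separating payoff: 8653 − 110 × w* = 8653 − 110 × (8653 − 2347)/363 = 8653 − 693660/363 ≈ 6742.0909.
Pooling payoff: 0.60 × 8653 + 0.40 × 2347 = 6130.6.
Difference: 6742.0909 − 6130.6 = 611.4909, i.e. 611.49 to two decimal places.
The peach type prefers to separate.

611.49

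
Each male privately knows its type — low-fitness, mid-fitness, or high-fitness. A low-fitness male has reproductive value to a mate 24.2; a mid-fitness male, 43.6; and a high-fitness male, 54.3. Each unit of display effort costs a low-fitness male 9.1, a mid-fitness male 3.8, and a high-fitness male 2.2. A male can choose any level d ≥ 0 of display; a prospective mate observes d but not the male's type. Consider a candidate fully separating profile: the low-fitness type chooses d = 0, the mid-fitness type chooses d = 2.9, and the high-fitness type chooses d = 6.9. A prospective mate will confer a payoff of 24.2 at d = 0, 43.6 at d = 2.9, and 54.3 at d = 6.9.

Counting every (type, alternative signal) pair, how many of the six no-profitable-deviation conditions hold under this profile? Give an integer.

6

High-fitness (own payoff 54.3 − 2.2×6.9 = 39.12): to d=0 gives 24.2 → no gain ✓; to d=2.9 gives 43.6 − 2.2×2.9 = 37.22 → no gain ✓.
Mid-fitness (own payoff 43.6 − 3.8×2.9 = 32.58): to d=0 gives 24.2 → no gain ✓; to d=6.9 gives 54.3 − 3.8×6.9 = 28.08 → no gain ✓.
Low-fitness (own payoff 24.2): to d=2.9 gives 43.6 − 9.1×2.9 = 17.21 → no gain ✓; to d=6.9 gives 54.3 − 9.1×6.9 = -8.49 → no gain ✓.
6 of the 6 constraints hold; this profile is a separating equilibrium.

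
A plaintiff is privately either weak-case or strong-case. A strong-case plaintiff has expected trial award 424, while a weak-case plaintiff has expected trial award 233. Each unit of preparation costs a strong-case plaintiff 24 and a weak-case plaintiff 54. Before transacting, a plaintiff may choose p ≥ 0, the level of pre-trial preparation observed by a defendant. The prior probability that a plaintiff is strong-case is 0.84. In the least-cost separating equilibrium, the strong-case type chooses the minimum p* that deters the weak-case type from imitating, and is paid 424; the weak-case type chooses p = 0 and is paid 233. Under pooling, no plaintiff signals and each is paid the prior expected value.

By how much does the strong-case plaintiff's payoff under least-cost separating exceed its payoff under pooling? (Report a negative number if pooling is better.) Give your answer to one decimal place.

Least-cost separating signal: p* solves 233 = 424 − 54·p*, so p* = (424 − 233)/54 ≈ 3.5370.
Strong-case type's separating payoff: 424 − 24 × p* = 424 − 24 × (424 − 233)/54 = 424 − 4584/54 ≈ 339.111.
Pooling payoff: 0.84 × 424 + 0.16 × 233 = 393.44.
Difference: 339.111 − 393.44 = -54.329, i.e. -54.3 to one decimal place.
The strong-case type would prefer the pooling outcome.

-54.3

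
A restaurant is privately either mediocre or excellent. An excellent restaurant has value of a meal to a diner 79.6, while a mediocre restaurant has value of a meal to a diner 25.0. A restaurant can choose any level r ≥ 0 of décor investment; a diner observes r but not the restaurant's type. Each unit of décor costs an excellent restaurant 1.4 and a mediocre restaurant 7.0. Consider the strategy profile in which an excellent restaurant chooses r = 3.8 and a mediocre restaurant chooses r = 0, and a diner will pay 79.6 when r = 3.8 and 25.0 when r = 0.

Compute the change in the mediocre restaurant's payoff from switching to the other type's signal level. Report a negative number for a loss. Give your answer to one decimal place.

28.0

Playing r = 0 the mediocre restaurant receives 25.0.
Deviating to r = 3.8 brings payment 79.6 at cost 7.0 × 3.8 = 26.6, netting 53.
Gain from deviating: 53 − 25.0 = 28.0.
The gain is positive, so the mediocre type's incentive-compatibility constraint is violated — this profile is not a separating equilibrium.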